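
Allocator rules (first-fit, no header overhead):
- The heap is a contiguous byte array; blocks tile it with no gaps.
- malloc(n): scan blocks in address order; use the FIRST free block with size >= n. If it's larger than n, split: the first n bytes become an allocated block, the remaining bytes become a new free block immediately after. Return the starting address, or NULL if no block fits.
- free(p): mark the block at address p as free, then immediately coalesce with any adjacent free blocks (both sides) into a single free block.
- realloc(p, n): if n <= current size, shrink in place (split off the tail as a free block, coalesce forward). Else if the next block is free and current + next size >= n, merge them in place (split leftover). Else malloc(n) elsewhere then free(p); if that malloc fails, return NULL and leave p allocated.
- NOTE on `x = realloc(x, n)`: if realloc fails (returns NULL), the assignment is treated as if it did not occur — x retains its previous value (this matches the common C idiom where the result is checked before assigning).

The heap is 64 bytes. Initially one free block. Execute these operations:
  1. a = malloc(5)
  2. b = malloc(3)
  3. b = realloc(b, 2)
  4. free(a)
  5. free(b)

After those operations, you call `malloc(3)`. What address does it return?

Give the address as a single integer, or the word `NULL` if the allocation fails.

Op 1: a = malloc(5) -> a = 0; heap: [0-4 ALLOC][5-63 FREE]
Op 2: b = malloc(3) -> b = 5; heap: [0-4 ALLOC][5-7 ALLOC][8-63 FREE]
Op 3: b = realloc(b, 2) -> b = 5; heap: [0-4 ALLOC][5-6 ALLOC][7-63 FREE]
Op 4: free(a) -> (freed a); heap: [0-4 FREE][5-6 ALLOC][7-63 FREE]
Op 5: free(b) -> (freed b); heap: [0-63 FREE]
malloc(3): first-fit scan over [0-63 FREE] -> 0

Answer: 0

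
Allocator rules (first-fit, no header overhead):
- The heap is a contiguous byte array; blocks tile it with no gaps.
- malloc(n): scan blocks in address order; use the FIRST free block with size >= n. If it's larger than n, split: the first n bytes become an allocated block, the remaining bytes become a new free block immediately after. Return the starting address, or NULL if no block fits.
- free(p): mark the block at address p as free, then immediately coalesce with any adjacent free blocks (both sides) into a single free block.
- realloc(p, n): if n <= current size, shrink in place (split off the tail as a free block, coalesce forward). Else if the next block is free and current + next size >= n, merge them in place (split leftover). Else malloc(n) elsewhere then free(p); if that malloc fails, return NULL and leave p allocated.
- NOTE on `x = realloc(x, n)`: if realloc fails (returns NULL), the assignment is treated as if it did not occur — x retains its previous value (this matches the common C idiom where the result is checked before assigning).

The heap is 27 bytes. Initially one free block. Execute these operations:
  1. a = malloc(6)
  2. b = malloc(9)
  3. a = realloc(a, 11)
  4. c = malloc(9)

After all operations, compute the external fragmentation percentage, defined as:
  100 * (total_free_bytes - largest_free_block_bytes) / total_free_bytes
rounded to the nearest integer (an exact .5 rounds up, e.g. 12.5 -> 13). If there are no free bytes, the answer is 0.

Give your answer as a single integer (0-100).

Op 1: a = malloc(6) -> a = 0; heap: [0-5 ALLOC][6-26 FREE]
Op 2: b = malloc(9) -> b = 6; heap: [0-5 ALLOC][6-14 ALLOC][15-26 FREE]
Op 3: a = realloc(a, 11) -> a = 15; heap: [0-5 FREE][6-14 ALLOC][15-25 ALLOC][26-26 FREE]
Op 4: c = malloc(9) -> c = NULL; heap: [0-5 FREE][6-14 ALLOC][15-25 ALLOC][26-26 FREE]
Free blocks: [6 1] total_free=7 largest=6 -> 100*(7-6)/7 = 100/7 ≈ 14.286 -> rounds to 14

Answer: 14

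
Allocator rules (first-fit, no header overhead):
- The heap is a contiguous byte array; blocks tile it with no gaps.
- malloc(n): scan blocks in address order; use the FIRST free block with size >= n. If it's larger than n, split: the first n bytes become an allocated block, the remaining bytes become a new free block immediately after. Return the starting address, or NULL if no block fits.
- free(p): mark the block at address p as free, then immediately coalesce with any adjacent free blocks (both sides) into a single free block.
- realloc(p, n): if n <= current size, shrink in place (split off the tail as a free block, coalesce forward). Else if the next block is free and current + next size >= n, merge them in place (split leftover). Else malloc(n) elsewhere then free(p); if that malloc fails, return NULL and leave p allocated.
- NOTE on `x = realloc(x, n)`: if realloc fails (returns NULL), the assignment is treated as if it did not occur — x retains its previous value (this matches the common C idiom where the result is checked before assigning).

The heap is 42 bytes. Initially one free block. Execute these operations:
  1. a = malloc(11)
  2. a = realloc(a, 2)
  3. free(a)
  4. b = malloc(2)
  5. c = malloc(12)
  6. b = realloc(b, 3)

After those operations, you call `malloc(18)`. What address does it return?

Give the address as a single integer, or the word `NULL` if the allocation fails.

Op 1: a = malloc(11) -> a = 0; heap: [0-10 ALLOC][11-41 FREE]
Op 2: a = realloc(a, 2) -> a = 0; heap: [0-1 ALLOC][2-41 FREE]
Op 3: free(a) -> (freed a); heap: [0-41 FREE]
Op 4: b = malloc(2) -> b = 0; heap: [0-1 ALLOC][2-41 FREE]
Op 5: c = malloc(12) -> c = 2; heap: [0-1 ALLOC][2-13 ALLOC][14-41 FREE]
Op 6: b = realloc(b, 3) -> b = 14; heap: [0-1 FREE][2-13 ALLOC][14-16 ALLOC][17-41 FREE]
malloc(18): first-fit scan over [0-1 FREE][2-13 ALLOC][14-16 ALLOC][17-41 FREE] -> 17

Answer: 17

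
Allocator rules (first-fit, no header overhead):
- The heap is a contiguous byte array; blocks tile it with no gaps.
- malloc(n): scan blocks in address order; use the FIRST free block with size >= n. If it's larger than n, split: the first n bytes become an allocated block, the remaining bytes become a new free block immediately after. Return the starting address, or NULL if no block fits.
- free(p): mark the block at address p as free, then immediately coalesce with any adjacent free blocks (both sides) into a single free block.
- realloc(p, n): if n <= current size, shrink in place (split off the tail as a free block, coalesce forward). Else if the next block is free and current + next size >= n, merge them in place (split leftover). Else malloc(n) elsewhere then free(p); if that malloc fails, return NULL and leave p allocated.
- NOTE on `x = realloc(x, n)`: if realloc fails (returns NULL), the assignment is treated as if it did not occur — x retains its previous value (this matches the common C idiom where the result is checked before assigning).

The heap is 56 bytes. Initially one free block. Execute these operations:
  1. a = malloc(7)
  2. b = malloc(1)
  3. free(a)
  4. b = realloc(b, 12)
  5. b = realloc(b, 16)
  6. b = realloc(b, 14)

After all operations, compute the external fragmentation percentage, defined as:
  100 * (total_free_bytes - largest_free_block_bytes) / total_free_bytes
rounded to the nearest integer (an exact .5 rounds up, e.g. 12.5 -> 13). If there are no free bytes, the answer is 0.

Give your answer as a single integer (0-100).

Op 1: a = malloc(7) -> a = 0; heap: [0-6 ALLOC][7-55 FREE]
Op 2: b = malloc(1) -> b = 7; heap: [0-6 ALLOC][7-7 ALLOC][8-55 FREE]
Op 3: free(a) -> (freed a); heap: [0-6 FREE][7-7 ALLOC][8-55 FREE]
Op 4: b = realloc(b, 12) -> b = 7; heap: [0-6 FREE][7-18 ALLOC][19-55 FREE]
Op 5: b = realloc(b, 16) -> b = 7; heap: [0-6 FREE][7-22 ALLOC][23-55 FREE]
Op 6: b = realloc(b, 14) -> b = 7; heap: [0-6 FREE][7-20 ALLOC][21-55 FREE]
Free blocks: [7 35] total_free=42 largest=35 -> 100*(42-35)/42 = 700/42 ≈ 16.667 -> rounds to 17

Answer: 17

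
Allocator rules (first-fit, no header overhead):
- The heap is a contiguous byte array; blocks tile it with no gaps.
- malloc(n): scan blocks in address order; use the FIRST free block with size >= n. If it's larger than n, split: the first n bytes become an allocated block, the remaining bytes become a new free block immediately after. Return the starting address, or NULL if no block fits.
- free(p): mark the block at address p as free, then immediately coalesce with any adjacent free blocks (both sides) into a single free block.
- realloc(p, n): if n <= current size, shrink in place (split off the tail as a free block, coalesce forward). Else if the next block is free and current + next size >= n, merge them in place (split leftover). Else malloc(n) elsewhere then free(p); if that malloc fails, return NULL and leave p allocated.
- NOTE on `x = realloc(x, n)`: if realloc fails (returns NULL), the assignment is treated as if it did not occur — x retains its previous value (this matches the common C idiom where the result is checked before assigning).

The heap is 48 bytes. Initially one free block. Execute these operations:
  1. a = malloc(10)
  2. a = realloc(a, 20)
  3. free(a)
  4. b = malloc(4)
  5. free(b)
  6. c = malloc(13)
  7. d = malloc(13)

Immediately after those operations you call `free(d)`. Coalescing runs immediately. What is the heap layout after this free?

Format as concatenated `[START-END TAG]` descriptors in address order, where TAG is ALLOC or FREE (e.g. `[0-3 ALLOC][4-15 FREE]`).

Answer: [0-12 ALLOC][13-47 FREE]

Derivation:
Op 1: a = malloc(10) -> a = 0; heap: [0-9 ALLOC][10-47 FREE]
Op 2: a = realloc(a, 20) -> a = 0; heap: [0-19 ALLOC][20-47 FREE]
Op 3: free(a) -> (freed a); heap: [0-47 FREE]
Op 4: b = malloc(4) -> b = 0; heap: [0-3 ALLOC][4-47 FREE]
Op 5: free(b) -> (freed b); heap: [0-47 FREE]
Op 6: c = malloc(13) -> c = 0; heap: [0-12 ALLOC][13-47 FREE]
Op 7: d = malloc(13) -> d = 13; heap: [0-12 ALLOC][13-25 ALLOC][26-47 FREE]
free(d): d = 13 -> block [13-25 ALLOC]; mark free, coalesce with adjacent free neighbors -> [0-12 ALLOC][13-47 FREE]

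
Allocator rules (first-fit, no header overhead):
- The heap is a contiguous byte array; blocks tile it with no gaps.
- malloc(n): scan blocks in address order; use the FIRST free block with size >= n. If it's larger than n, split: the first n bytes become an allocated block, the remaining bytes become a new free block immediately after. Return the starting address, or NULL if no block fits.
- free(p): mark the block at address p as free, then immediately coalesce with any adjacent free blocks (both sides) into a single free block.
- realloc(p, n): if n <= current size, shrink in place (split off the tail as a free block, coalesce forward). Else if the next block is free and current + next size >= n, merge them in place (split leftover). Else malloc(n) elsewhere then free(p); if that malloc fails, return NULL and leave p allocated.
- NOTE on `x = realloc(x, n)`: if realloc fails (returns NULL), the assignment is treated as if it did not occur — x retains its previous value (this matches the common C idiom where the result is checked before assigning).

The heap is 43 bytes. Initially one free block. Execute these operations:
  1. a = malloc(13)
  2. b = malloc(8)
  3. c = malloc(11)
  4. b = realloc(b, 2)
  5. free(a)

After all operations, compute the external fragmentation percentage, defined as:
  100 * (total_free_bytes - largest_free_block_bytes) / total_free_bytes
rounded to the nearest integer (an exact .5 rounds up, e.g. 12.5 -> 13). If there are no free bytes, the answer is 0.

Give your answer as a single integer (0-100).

Answer: 57

Derivation:
Op 1: a = malloc(13) -> a = 0; heap: [0-12 ALLOC][13-42 FREE]
Op 2: b = malloc(8) -> b = 13; heap: [0-12 ALLOC][13-20 ALLOC][21-42 FREE]
Op 3: c = malloc(11) -> c = 21; heap: [0-12 ALLOC][13-20 ALLOC][21-31 ALLOC][32-42 FREE]
Op 4: b = realloc(b, 2) -> b = 13; heap: [0-12 ALLOC][13-14 ALLOC][15-20 FREE][21-31 ALLOC][32-42 FREE]
Op 5: free(a) -> (freed a); heap: [0-12 FREE][13-14 ALLOC][15-20 FREE][21-31 ALLOC][32-42 FREE]
Free blocks: [13 6 11] total_free=30 largest=13 -> 100*(30-13)/30 = 1700/30 ≈ 56.667 -> rounds to 57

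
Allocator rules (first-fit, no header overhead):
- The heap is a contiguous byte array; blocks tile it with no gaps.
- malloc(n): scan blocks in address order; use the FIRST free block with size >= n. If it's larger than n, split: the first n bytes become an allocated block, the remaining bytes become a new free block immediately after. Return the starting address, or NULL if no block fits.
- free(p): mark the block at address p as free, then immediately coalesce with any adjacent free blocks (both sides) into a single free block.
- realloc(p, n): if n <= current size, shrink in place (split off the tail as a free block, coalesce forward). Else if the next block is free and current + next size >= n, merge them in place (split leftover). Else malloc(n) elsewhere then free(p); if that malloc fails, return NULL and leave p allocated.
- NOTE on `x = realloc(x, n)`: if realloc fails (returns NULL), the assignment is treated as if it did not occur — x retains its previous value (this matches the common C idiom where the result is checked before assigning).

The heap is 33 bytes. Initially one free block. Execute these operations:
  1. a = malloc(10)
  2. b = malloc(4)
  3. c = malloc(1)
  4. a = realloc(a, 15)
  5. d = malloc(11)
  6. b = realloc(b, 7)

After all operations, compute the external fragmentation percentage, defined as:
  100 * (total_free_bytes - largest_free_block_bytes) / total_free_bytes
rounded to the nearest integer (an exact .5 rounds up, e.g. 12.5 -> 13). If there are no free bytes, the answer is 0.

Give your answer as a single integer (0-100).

Answer: 30

Derivation:
Op 1: a = malloc(10) -> a = 0; heap: [0-9 ALLOC][10-32 FREE]
Op 2: b = malloc(4) -> b = 10; heap: [0-9 ALLOC][10-13 ALLOC][14-32 FREE]
Op 3: c = malloc(1) -> c = 14; heap: [0-9 ALLOC][10-13 ALLOC][14-14 ALLOC][15-32 FREE]
Op 4: a = realloc(a, 15) -> a = 15; heap: [0-9 FREE][10-13 ALLOC][14-14 ALLOC][15-29 ALLOC][30-32 FREE]
Op 5: d = malloc(11) -> d = NULL; heap: [0-9 FREE][10-13 ALLOC][14-14 ALLOC][15-29 ALLOC][30-32 FREE]
Op 6: b = realloc(b, 7) -> b = 0; heap: [0-6 ALLOC][7-13 FREE][14-14 ALLOC][15-29 ALLOC][30-32 FREE]
Free blocks: [7 3] total_free=10 largest=7 -> 100*(10-7)/10 = 300/10 = 30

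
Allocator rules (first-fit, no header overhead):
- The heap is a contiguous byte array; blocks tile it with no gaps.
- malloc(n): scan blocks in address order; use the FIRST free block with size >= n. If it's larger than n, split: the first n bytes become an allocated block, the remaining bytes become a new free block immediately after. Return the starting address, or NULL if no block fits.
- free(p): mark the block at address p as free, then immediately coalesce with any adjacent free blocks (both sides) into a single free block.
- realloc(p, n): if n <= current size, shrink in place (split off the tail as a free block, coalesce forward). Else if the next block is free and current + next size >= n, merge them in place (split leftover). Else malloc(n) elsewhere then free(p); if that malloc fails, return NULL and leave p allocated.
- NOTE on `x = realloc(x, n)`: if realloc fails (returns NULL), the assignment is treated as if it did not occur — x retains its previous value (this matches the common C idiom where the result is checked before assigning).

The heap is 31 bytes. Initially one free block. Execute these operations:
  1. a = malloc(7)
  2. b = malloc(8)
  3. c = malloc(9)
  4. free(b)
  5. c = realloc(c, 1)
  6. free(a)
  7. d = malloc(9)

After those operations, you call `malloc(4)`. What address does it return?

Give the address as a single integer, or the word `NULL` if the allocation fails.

Answer: 9

Derivation:
Op 1: a = malloc(7) -> a = 0; heap: [0-6 ALLOC][7-30 FREE]
Op 2: b = malloc(8) -> b = 7; heap: [0-6 ALLOC][7-14 ALLOC][15-30 FREE]
Op 3: c = malloc(9) -> c = 15; heap: [0-6 ALLOC][7-14 ALLOC][15-23 ALLOC][24-30 FREE]
Op 4: free(b) -> (freed b); heap: [0-6 ALLOC][7-14 FREE][15-23 ALLOC][24-30 FREE]
Op 5: c = realloc(c, 1) -> c = 15; heap: [0-6 ALLOC][7-14 FREE][15-15 ALLOC][16-30 FREE]
Op 6: free(a) -> (freed a); heap: [0-14 FREE][15-15 ALLOC][16-30 FREE]
Op 7: d = malloc(9) -> d = 0; heap: [0-8 ALLOC][9-14 FREE][15-15 ALLOC][16-30 FREE]
malloc(4): first-fit scan over [0-8 ALLOC][9-14 FREE][15-15 ALLOC][16-30 FREE] -> 9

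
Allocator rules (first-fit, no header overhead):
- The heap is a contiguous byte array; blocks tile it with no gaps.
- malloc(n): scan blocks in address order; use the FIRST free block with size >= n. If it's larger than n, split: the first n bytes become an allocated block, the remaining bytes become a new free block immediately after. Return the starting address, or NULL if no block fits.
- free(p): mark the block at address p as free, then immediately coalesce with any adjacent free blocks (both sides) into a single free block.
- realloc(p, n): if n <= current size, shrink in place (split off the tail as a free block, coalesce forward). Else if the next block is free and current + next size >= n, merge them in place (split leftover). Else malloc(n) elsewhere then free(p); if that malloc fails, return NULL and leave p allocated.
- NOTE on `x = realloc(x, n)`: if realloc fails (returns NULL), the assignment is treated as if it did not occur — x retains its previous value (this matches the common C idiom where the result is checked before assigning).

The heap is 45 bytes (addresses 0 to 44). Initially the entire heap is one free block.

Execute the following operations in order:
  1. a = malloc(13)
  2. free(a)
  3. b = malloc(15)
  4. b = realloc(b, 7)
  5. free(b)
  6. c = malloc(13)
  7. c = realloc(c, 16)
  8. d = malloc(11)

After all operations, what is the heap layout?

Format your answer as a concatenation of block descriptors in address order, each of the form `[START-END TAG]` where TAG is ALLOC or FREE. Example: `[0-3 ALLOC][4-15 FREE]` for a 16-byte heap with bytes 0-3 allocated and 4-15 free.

Op 1: a = malloc(13) -> a = 0; heap: [0-12 ALLOC][13-44 FREE]
Op 2: free(a) -> (freed a); heap: [0-44 FREE]
Op 3: b = malloc(15) -> b = 0; heap: [0-14 ALLOC][15-44 FREE]
Op 4: b = realloc(b, 7) -> b = 0; heap: [0-6 ALLOC][7-44 FREE]
Op 5: free(b) -> (freed b); heap: [0-44 FREE]
Op 6: c = malloc(13) -> c = 0; heap: [0-12 ALLOC][13-44 FREE]
Op 7: c = realloc(c, 16) -> c = 0; heap: [0-15 ALLOC][16-44 FREE]
Op 8: d = malloc(11) -> d = 16; heap: [0-15 ALLOC][16-26 ALLOC][27-44 FREE]

Answer: [0-15 ALLOC][16-26 ALLOC][27-44 FREE]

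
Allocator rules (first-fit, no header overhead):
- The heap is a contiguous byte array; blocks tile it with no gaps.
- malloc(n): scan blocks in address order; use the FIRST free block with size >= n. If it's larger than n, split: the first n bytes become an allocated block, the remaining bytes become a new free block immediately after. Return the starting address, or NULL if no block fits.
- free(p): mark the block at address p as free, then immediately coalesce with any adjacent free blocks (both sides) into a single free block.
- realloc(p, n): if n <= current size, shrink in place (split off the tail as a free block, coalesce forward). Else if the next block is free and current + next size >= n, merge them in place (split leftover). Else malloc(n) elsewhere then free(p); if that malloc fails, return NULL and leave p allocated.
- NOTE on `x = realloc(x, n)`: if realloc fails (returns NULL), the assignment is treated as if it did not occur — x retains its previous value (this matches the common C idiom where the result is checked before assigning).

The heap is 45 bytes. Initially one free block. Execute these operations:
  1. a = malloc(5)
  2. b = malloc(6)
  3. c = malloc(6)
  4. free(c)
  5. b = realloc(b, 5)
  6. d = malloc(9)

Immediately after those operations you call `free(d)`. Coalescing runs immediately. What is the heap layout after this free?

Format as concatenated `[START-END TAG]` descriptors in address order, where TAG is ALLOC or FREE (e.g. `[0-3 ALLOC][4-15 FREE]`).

Op 1: a = malloc(5) -> a = 0; heap: [0-4 ALLOC][5-44 FREE]
Op 2: b = malloc(6) -> b = 5; heap: [0-4 ALLOC][5-10 ALLOC][11-44 FREE]
Op 3: c = malloc(6) -> c = 11; heap: [0-4 ALLOC][5-10 ALLOC][11-16 ALLOC][17-44 FREE]
Op 4: free(c) -> (freed c); heap: [0-4 ALLOC][5-10 ALLOC][11-44 FREE]
Op 5: b = realloc(b, 5) -> b = 5; heap: [0-4 ALLOC][5-9 ALLOC][10-44 FREE]
Op 6: d = malloc(9) -> d = 10; heap: [0-4 ALLOC][5-9 ALLOC][10-18 ALLOC][19-44 FREE]
free(d): d = 10 -> block [10-18 ALLOC]; mark free, coalesce with adjacent free neighbors -> [0-4 ALLOC][5-9 ALLOC][10-44 FREE]

Answer: [0-4 ALLOC][5-9 ALLOC][10-44 FREE]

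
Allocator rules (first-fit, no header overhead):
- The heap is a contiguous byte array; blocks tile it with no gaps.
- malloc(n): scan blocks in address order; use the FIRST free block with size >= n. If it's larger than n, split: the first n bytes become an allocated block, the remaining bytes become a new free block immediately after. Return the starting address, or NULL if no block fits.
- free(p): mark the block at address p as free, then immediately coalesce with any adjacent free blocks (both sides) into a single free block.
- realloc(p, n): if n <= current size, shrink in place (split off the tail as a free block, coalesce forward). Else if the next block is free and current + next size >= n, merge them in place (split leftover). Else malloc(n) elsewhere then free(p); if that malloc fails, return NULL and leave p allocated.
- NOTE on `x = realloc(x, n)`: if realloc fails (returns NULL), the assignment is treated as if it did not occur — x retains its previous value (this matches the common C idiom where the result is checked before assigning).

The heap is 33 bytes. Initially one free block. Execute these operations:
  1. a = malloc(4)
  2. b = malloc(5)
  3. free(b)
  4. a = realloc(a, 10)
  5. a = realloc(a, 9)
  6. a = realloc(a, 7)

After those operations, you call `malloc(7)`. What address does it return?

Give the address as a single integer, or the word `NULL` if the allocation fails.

Op 1: a = malloc(4) -> a = 0; heap: [0-3 ALLOC][4-32 FREE]
Op 2: b = malloc(5) -> b = 4; heap: [0-3 ALLOC][4-8 ALLOC][9-32 FREE]
Op 3: free(b) -> (freed b); heap: [0-3 ALLOC][4-32 FREE]
Op 4: a = realloc(a, 10) -> a = 0; heap: [0-9 ALLOC][10-32 FREE]
Op 5: a = realloc(a, 9) -> a = 0; heap: [0-8 ALLOC][9-32 FREE]
Op 6: a = realloc(a, 7) -> a = 0; heap: [0-6 ALLOC][7-32 FREE]
malloc(7): first-fit scan over [0-6 ALLOC][7-32 FREE] -> 7

Answer: 7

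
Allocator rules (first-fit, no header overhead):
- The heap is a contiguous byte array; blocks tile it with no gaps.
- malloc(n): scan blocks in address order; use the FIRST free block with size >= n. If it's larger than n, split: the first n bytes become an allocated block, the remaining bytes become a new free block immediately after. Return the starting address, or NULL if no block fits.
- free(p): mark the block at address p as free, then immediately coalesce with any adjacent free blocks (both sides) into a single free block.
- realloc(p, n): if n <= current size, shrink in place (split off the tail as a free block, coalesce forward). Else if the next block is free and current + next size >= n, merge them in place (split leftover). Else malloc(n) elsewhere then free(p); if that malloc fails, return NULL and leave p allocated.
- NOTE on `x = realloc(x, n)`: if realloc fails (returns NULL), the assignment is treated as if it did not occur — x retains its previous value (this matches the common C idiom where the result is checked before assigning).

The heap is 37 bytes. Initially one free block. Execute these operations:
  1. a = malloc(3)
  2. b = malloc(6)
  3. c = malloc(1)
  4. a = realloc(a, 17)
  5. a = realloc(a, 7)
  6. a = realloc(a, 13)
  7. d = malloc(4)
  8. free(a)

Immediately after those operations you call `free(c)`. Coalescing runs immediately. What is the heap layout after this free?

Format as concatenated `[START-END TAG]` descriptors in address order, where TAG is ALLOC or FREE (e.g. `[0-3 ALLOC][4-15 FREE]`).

Answer: [0-2 FREE][3-8 ALLOC][9-22 FREE][23-26 ALLOC][27-36 FREE]

Derivation:
Op 1: a = malloc(3) -> a = 0; heap: [0-2 ALLOC][3-36 FREE]
Op 2: b = malloc(6) -> b = 3; heap: [0-2 ALLOC][3-8 ALLOC][9-36 FREE]
Op 3: c = malloc(1) -> c = 9; heap: [0-2 ALLOC][3-8 ALLOC][9-9 ALLOC][10-36 FREE]
Op 4: a = realloc(a, 17) -> a = 10; heap: [0-2 FREE][3-8 ALLOC][9-9 ALLOC][10-26 ALLOC][27-36 FREE]
Op 5: a = realloc(a, 7) -> a = 10; heap: [0-2 FREE][3-8 ALLOC][9-9 ALLOC][10-16 ALLOC][17-36 FREE]
Op 6: a = realloc(a, 13) -> a = 10; heap: [0-2 FREE][3-8 ALLOC][9-9 ALLOC][10-22 ALLOC][23-36 FREE]
Op 7: d = malloc(4) -> d = 23; heap: [0-2 FREE][3-8 ALLOC][9-9 ALLOC][10-22 ALLOC][23-26 ALLOC][27-36 FREE]
Op 8: free(a) -> (freed a); heap: [0-2 FREE][3-8 ALLOC][9-9 ALLOC][10-22 FREE][23-26 ALLOC][27-36 FREE]
free(c): c = 9 -> block [9-9 ALLOC]; mark free, coalesce with adjacent free neighbors -> [0-2 FREE][3-8 ALLOC][9-22 FREE][23-26 ALLOC][27-36 FREE]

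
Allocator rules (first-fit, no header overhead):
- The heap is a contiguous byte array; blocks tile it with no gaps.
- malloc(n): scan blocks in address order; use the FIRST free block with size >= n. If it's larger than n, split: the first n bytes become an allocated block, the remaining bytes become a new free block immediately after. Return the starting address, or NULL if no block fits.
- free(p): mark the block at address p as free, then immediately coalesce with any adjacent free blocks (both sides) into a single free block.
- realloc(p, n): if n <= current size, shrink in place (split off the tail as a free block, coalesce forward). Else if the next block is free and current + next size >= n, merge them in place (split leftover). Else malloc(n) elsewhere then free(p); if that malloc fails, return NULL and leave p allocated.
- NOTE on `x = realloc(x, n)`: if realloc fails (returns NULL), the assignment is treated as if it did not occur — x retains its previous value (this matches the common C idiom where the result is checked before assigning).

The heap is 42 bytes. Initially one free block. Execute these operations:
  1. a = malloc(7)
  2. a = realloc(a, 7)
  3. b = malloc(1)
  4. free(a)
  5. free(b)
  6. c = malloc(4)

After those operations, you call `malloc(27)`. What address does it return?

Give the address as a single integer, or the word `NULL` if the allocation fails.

Answer: 4

Derivation:
Op 1: a = malloc(7) -> a = 0; heap: [0-6 ALLOC][7-41 FREE]
Op 2: a = realloc(a, 7) -> a = 0; heap: [0-6 ALLOC][7-41 FREE]
Op 3: b = malloc(1) -> b = 7; heap: [0-6 ALLOC][7-7 ALLOC][8-41 FREE]
Op 4: free(a) -> (freed a); heap: [0-6 FREE][7-7 ALLOC][8-41 FREE]
Op 5: free(b) -> (freed b); heap: [0-41 FREE]
Op 6: c = malloc(4) -> c = 0; heap: [0-3 ALLOC][4-41 FREE]
malloc(27): first-fit scan over [0-3 ALLOC][4-41 FREE] -> 4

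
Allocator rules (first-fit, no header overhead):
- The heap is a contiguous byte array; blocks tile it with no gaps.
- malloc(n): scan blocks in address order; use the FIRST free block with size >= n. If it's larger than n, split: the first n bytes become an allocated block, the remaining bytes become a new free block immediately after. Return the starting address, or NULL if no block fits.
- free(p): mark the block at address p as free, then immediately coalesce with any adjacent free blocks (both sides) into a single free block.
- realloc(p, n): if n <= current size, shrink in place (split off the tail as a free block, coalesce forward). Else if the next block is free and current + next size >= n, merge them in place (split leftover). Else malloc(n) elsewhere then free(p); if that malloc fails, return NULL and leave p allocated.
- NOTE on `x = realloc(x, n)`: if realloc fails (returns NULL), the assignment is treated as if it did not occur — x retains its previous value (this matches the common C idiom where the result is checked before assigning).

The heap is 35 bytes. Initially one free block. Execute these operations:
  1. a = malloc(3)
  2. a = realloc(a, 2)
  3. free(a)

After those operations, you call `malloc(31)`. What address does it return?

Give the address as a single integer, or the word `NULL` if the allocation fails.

Op 1: a = malloc(3) -> a = 0; heap: [0-2 ALLOC][3-34 FREE]
Op 2: a = realloc(a, 2) -> a = 0; heap: [0-1 ALLOC][2-34 FREE]
Op 3: free(a) -> (freed a); heap: [0-34 FREE]
malloc(31): first-fit scan over [0-34 FREE] -> 0

Answer: 0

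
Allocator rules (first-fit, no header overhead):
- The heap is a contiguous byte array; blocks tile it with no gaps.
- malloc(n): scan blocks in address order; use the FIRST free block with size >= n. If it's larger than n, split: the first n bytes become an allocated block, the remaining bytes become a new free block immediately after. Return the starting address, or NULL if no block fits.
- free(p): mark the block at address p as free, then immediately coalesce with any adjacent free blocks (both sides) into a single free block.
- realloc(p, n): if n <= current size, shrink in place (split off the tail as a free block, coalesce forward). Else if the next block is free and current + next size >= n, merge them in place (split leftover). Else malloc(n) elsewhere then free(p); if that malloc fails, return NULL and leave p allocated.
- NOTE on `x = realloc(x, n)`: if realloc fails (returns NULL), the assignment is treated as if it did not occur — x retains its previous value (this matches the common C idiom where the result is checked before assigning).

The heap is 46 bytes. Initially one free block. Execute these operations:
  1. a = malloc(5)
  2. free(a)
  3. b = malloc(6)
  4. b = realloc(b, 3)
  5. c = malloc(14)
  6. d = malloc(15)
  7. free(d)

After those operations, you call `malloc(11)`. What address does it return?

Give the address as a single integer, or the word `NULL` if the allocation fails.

Answer: 17

Derivation:
Op 1: a = malloc(5) -> a = 0; heap: [0-4 ALLOC][5-45 FREE]
Op 2: free(a) -> (freed a); heap: [0-45 FREE]
Op 3: b = malloc(6) -> b = 0; heap: [0-5 ALLOC][6-45 FREE]
Op 4: b = realloc(b, 3) -> b = 0; heap: [0-2 ALLOC][3-45 FREE]
Op 5: c = malloc(14) -> c = 3; heap: [0-2 ALLOC][3-16 ALLOC][17-45 FREE]
Op 6: d = malloc(15) -> d = 17; heap: [0-2 ALLOC][3-16 ALLOC][17-31 ALLOC][32-45 FREE]
Op 7: free(d) -> (freed d); heap: [0-2 ALLOC][3-16 ALLOC][17-45 FREE]
malloc(11): first-fit scan over [0-2 ALLOC][3-16 ALLOC][17-45 FREE] -> 17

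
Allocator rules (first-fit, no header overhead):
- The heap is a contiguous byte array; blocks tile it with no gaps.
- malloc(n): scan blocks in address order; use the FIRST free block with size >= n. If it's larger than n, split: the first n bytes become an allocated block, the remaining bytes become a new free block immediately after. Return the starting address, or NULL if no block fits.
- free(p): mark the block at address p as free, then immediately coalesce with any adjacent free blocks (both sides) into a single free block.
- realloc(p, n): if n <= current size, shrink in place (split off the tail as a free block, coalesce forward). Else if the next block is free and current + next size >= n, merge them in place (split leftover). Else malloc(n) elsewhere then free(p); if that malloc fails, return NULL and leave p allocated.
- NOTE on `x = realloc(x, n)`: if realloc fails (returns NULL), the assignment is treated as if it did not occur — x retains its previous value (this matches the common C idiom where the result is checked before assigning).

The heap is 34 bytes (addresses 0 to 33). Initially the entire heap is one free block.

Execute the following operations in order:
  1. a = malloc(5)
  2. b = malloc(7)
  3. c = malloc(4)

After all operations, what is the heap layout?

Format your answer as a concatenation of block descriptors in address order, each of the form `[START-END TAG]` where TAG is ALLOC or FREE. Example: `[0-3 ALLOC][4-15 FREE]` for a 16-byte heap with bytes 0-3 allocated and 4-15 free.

Op 1: a = malloc(5) -> a = 0; heap: [0-4 ALLOC][5-33 FREE]
Op 2: b = malloc(7) -> b = 5; heap: [0-4 ALLOC][5-11 ALLOC][12-33 FREE]
Op 3: c = malloc(4) -> c = 12; heap: [0-4 ALLOC][5-11 ALLOC][12-15 ALLOC][16-33 FREE]

Answer: [0-4 ALLOC][5-11 ALLOC][12-15 ALLOC][16-33 FREE]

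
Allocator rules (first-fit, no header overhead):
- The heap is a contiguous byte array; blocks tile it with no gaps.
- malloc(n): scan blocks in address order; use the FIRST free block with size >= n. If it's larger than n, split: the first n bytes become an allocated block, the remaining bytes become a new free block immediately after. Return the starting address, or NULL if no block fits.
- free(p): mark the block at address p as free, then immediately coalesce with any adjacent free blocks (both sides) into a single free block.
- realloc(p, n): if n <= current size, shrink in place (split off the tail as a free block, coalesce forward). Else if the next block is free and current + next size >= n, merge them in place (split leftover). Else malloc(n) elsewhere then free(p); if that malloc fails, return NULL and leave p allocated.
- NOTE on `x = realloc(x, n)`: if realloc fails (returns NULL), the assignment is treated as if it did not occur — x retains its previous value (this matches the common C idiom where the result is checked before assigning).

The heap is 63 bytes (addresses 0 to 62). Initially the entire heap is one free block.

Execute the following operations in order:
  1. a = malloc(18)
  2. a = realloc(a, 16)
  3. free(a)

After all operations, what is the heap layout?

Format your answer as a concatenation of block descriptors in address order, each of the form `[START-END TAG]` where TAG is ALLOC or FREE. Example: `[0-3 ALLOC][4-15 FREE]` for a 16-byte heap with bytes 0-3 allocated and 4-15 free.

Answer: [0-62 FREE]

Derivation:
Op 1: a = malloc(18) -> a = 0; heap: [0-17 ALLOC][18-62 FREE]
Op 2: a = realloc(a, 16) -> a = 0; heap: [0-15 ALLOC][16-62 FREE]
Op 3: free(a) -> (freed a); heap: [0-62 FREE]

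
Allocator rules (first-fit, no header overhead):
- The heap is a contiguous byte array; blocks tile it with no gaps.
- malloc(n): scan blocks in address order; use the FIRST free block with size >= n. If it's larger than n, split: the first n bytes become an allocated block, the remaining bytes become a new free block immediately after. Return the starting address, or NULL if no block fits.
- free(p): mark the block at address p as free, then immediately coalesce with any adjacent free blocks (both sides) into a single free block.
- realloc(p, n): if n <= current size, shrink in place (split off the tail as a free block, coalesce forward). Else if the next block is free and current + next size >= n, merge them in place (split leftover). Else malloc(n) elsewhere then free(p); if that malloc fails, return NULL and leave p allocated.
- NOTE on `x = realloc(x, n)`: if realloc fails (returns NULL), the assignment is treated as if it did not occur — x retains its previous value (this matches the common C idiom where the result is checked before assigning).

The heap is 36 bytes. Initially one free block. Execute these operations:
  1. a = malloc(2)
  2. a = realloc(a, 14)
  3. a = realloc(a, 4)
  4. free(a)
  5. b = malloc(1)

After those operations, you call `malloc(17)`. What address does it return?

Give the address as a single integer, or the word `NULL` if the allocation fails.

Answer: 1

Derivation:
Op 1: a = malloc(2) -> a = 0; heap: [0-1 ALLOC][2-35 FREE]
Op 2: a = realloc(a, 14) -> a = 0; heap: [0-13 ALLOC][14-35 FREE]
Op 3: a = realloc(a, 4) -> a = 0; heap: [0-3 ALLOC][4-35 FREE]
Op 4: free(a) -> (freed a); heap: [0-35 FREE]
Op 5: b = malloc(1) -> b = 0; heap: [0-0 ALLOC][1-35 FREE]
malloc(17): first-fit scan over [0-0 ALLOC][1-35 FREE] -> 1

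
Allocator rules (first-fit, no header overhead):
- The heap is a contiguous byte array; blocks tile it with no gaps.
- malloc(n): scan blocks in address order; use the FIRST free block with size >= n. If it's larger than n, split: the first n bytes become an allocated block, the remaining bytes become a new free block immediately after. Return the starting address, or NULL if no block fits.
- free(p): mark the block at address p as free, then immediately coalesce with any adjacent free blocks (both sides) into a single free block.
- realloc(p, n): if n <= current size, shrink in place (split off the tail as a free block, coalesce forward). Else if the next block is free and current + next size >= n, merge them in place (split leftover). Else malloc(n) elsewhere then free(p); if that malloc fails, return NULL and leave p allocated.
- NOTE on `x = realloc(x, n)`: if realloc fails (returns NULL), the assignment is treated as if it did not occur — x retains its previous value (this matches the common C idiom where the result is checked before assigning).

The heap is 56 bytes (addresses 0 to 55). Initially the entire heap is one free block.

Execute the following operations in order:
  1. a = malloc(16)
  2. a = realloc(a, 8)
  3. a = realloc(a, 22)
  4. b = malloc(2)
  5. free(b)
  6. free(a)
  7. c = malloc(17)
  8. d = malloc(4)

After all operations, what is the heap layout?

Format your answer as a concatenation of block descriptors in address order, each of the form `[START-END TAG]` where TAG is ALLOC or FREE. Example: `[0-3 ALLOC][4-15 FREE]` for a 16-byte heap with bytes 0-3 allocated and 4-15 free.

Op 1: a = malloc(16) -> a = 0; heap: [0-15 ALLOC][16-55 FREE]
Op 2: a = realloc(a, 8) -> a = 0; heap: [0-7 ALLOC][8-55 FREE]
Op 3: a = realloc(a, 22) -> a = 0; heap: [0-21 ALLOC][22-55 FREE]
Op 4: b = malloc(2) -> b = 22; heap: [0-21 ALLOC][22-23 ALLOC][24-55 FREE]
Op 5: free(b) -> (freed b); heap: [0-21 ALLOC][22-55 FREE]
Op 6: free(a) -> (freed a); heap: [0-55 FREE]
Op 7: c = malloc(17) -> c = 0; heap: [0-16 ALLOC][17-55 FREE]
Op 8: d = malloc(4) -> d = 17; heap: [0-16 ALLOC][17-20 ALLOC][21-55 FREE]

Answer: [0-16 ALLOC][17-20 ALLOC][21-55 FREE]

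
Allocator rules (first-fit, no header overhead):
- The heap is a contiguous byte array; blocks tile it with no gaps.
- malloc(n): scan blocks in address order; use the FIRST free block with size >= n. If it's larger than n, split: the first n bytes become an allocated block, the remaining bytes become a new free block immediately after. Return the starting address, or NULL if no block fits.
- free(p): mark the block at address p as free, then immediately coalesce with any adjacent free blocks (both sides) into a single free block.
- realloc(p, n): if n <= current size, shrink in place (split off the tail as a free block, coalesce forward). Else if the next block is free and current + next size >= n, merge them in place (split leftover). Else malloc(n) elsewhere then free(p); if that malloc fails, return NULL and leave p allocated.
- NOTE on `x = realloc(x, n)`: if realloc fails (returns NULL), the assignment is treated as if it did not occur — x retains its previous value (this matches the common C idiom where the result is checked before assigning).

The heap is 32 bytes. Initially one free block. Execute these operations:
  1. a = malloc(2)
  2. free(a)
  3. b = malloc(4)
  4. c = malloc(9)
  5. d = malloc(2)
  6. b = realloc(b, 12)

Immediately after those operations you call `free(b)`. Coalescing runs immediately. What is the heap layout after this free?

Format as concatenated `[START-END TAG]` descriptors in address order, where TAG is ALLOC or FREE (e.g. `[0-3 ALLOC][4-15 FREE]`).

Op 1: a = malloc(2) -> a = 0; heap: [0-1 ALLOC][2-31 FREE]
Op 2: free(a) -> (freed a); heap: [0-31 FREE]
Op 3: b = malloc(4) -> b = 0; heap: [0-3 ALLOC][4-31 FREE]
Op 4: c = malloc(9) -> c = 4; heap: [0-3 ALLOC][4-12 ALLOC][13-31 FREE]
Op 5: d = malloc(2) -> d = 13; heap: [0-3 ALLOC][4-12 ALLOC][13-14 ALLOC][15-31 FREE]
Op 6: b = realloc(b, 12) -> b = 15; heap: [0-3 FREE][4-12 ALLOC][13-14 ALLOC][15-26 ALLOC][27-31 FREE]
free(b): b = 15 -> block [15-26 ALLOC]; mark free, coalesce with adjacent free neighbors -> [0-3 FREE][4-12 ALLOC][13-14 ALLOC][15-31 FREE]

Answer: [0-3 FREE][4-12 ALLOC][13-14 ALLOC][15-31 FREE]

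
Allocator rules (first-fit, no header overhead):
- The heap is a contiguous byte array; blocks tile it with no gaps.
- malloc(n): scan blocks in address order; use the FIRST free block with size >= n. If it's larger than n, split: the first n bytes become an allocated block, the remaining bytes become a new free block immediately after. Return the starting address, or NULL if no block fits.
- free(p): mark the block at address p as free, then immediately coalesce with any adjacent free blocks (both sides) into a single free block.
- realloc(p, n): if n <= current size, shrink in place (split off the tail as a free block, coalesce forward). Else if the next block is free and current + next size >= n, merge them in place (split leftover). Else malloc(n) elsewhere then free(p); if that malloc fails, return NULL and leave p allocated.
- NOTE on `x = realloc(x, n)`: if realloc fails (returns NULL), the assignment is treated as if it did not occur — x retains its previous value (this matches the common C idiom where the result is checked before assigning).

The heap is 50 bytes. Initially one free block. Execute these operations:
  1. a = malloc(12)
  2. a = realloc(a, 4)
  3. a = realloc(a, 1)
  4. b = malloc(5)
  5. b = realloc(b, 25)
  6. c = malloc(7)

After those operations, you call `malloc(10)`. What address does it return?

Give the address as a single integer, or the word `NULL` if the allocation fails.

Op 1: a = malloc(12) -> a = 0; heap: [0-11 ALLOC][12-49 FREE]
Op 2: a = realloc(a, 4) -> a = 0; heap: [0-3 ALLOC][4-49 FREE]
Op 3: a = realloc(a, 1) -> a = 0; heap: [0-0 ALLOC][1-49 FREE]
Op 4: b = malloc(5) -> b = 1; heap: [0-0 ALLOC][1-5 ALLOC][6-49 FREE]
Op 5: b = realloc(b, 25) -> b = 1; heap: [0-0 ALLOC][1-25 ALLOC][26-49 FREE]
Op 6: c = malloc(7) -> c = 26; heap: [0-0 ALLOC][1-25 ALLOC][26-32 ALLOC][33-49 FREE]
malloc(10): first-fit scan over [0-0 ALLOC][1-25 ALLOC][26-32 ALLOC][33-49 FREE] -> 33

Answer: 33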